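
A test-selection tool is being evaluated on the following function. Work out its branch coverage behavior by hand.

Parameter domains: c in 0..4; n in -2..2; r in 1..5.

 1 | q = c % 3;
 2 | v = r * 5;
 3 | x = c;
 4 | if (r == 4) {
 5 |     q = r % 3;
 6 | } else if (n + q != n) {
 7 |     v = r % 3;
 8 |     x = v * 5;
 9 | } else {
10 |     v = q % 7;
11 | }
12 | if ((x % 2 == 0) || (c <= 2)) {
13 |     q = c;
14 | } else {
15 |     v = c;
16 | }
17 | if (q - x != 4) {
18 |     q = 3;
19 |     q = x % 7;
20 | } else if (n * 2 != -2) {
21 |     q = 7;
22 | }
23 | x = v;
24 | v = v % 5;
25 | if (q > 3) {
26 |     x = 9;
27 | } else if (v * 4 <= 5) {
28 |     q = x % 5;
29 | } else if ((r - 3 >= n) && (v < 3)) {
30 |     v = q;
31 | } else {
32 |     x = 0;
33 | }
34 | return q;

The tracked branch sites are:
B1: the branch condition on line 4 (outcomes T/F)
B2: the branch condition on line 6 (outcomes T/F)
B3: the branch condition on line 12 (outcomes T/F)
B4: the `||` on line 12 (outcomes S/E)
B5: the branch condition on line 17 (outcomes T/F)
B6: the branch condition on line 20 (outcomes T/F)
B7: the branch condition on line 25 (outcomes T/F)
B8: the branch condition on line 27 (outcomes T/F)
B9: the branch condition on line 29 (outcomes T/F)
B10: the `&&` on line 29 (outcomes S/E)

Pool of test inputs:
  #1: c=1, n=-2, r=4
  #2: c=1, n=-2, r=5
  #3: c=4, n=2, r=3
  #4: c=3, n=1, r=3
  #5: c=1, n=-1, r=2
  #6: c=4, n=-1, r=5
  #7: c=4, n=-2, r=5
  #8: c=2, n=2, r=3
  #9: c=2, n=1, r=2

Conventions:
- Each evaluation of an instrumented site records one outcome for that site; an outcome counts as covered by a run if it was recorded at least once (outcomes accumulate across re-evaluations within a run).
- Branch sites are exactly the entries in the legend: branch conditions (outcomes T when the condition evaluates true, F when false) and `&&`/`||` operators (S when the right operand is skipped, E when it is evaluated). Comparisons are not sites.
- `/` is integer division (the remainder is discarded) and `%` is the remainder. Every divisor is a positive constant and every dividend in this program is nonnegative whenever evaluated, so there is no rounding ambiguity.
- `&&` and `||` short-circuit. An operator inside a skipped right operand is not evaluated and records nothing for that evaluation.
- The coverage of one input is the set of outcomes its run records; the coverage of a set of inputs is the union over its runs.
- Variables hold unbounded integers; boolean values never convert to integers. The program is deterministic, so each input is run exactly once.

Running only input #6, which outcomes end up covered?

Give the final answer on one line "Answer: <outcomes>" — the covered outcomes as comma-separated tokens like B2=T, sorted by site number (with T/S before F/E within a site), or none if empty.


Tracing the run of input #6 (c=4, n=-1, r=5):
  B1->F, B2->T, B4->S, B3->T, B5->T, B7->F, B8->F, B10->E, B9->T
collecting distinct outcomes: B1=F, B2=T, B3=T, B4=S, B5=T, B7=F, B8=F, B9=T, B10=E
Answer: B1=F, B2=T, B3=T, B4=S, B5=T, B7=F, B8=F, B9=T, B10=E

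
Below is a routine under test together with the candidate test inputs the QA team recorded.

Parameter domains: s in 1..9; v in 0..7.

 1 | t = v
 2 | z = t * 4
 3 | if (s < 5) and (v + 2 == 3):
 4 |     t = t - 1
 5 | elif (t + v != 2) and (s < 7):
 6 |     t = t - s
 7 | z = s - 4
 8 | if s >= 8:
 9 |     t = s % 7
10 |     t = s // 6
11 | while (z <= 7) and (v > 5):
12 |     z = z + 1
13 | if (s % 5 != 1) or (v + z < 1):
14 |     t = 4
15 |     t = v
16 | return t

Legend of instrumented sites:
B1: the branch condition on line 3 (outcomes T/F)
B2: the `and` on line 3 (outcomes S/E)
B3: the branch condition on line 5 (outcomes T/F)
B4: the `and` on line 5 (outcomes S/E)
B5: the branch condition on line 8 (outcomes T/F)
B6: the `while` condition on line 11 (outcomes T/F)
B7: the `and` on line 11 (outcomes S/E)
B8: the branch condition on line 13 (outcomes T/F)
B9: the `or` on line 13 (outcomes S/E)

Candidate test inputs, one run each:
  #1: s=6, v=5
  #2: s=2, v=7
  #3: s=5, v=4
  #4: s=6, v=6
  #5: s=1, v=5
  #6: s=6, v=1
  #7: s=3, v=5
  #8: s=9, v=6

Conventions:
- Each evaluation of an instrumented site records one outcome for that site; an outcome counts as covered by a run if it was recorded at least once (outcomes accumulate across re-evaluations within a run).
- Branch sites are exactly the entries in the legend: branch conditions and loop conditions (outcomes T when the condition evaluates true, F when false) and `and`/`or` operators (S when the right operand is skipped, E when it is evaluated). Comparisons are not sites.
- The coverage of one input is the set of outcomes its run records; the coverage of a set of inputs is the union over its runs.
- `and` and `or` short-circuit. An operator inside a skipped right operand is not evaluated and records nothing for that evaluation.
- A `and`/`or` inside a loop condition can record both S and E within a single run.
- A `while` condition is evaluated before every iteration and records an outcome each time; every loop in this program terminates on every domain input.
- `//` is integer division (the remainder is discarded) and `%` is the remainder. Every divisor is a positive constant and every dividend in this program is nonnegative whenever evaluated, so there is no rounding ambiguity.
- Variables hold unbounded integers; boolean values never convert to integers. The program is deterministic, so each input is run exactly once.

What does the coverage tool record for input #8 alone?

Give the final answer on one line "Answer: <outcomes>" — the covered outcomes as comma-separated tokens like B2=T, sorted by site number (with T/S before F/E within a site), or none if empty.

Simulating input #8 (s=9, v=6) step by step:
  B2->S, B1->F, B4->E, B3->F, B5->T, B7->E, B6->T, B7->E, B6->T, B7->E
  B6->T, B7->S, B6->F, B9->S, B8->T
distinct outcomes covered: B1=F, B2=S, B3=F, B4=E, B5=T, B6=T, B6=F, B7=S, B7=E, B8=T, B9=S

Answer: B1=F, B2=S, B3=F, B4=E, B5=T, B6=T, B6=F, B7=S, B7=E, B8=T, B9=S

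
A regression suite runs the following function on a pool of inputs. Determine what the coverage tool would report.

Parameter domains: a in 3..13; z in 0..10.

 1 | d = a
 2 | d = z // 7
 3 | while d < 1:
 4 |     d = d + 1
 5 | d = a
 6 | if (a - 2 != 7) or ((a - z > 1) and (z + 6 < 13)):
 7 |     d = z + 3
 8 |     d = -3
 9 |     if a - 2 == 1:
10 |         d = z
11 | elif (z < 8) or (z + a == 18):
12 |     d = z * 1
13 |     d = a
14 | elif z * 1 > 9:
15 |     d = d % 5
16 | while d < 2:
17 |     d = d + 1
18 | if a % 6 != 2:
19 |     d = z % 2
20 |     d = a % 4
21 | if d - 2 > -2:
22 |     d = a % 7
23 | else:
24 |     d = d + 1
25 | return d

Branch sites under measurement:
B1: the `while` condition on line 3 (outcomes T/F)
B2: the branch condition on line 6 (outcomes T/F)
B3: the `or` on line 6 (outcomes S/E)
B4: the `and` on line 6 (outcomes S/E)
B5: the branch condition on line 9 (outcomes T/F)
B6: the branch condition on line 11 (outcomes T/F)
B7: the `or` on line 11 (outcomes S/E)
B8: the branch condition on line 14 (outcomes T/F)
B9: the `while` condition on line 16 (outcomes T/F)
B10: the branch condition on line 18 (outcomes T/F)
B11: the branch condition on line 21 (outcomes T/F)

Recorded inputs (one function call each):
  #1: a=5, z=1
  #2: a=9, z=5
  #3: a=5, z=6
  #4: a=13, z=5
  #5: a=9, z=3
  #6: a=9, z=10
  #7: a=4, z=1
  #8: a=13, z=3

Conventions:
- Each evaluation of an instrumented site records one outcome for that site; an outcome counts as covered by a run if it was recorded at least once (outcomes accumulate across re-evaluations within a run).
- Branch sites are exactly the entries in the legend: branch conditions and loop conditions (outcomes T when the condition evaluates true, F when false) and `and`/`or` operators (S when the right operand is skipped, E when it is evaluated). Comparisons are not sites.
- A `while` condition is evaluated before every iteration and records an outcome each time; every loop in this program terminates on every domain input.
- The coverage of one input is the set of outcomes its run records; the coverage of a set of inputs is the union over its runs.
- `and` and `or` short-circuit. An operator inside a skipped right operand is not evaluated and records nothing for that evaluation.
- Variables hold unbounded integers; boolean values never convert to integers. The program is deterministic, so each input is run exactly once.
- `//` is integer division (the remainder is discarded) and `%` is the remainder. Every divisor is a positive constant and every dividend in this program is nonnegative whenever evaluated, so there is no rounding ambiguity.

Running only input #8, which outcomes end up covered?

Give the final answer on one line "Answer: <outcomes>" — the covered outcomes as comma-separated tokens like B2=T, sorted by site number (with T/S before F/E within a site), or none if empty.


Event log for input #8 (a=13, z=3):
  B1->T, B1->F, B3->S, B2->T, B5->F, B9->T, B9->T, B9->T, B9->T, B9->T
  B9->F, B10->T, B11->T
deduplicating events, the covered set is: B1=T, B1=F, B2=T, B3=S, B5=F, B9=T, B9=F, B10=T, B11=T
Answer: B1=T, B1=F, B2=T, B3=S, B5=F, B9=T, B9=F, B10=T, B11=T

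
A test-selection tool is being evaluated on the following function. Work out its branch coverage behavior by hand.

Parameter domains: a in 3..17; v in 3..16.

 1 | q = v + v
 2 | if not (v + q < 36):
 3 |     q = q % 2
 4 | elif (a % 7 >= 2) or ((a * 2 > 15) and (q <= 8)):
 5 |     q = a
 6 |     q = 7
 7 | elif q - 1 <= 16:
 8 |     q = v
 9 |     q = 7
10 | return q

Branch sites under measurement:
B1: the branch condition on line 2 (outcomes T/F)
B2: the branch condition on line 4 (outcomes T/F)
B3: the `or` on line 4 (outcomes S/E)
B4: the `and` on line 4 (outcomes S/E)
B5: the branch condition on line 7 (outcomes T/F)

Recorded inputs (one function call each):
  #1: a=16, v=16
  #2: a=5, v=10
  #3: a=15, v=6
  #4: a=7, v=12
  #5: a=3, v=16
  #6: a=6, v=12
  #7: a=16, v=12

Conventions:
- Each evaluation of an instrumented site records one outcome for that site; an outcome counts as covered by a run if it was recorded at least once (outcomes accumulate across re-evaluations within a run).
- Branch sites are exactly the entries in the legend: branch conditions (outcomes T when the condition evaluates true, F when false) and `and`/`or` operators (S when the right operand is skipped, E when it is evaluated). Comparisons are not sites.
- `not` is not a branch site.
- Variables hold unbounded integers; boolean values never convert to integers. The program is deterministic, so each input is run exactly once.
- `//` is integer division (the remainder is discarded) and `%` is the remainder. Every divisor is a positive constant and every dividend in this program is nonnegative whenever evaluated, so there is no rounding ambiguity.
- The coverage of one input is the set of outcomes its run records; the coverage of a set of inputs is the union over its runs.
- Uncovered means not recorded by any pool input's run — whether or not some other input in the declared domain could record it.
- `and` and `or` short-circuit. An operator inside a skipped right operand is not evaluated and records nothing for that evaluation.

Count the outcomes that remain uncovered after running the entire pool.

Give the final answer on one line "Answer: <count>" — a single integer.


input #1 (a=16, v=16): covers B1=T
input #2 (a=5, v=10): covers B1=F, B2=T, B3=S
input #3 (a=15, v=6): covers B1=F, B2=F, B3=E, B4=E, B5=T
input #4 (a=7, v=12): covers B1=T
input #5 (a=3, v=16): covers B1=T
input #6 (a=6, v=12): covers B1=T
input #7 (a=16, v=12): covers B1=T
union over the pool: B1=T, B1=F, B2=T, B2=F, B3=S, B3=E, B4=E, B5=T
uncovered (2 of 10): B4=S, B5=F
Answer: 2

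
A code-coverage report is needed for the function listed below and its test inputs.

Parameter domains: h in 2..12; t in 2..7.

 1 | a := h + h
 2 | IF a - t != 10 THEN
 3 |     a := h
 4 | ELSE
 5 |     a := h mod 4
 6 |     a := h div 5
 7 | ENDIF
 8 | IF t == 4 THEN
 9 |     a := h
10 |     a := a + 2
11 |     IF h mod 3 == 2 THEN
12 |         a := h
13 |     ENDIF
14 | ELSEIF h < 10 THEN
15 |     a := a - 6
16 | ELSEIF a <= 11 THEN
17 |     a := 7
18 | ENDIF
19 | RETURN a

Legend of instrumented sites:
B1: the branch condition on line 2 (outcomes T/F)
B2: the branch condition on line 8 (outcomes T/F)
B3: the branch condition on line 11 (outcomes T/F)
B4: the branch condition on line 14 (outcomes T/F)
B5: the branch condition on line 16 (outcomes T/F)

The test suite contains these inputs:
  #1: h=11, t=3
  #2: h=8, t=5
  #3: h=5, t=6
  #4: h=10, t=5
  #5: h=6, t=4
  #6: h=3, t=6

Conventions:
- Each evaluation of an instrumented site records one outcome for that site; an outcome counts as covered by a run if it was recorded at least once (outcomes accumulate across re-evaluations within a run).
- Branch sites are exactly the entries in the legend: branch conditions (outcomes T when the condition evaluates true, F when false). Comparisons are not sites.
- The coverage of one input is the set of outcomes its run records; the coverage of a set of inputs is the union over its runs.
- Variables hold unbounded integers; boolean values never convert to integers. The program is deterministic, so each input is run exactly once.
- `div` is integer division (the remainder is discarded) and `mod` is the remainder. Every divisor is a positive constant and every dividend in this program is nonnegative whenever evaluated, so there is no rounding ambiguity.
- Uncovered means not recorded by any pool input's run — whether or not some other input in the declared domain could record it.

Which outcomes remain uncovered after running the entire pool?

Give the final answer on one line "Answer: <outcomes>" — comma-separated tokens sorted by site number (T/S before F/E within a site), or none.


test 1 (h=11, t=3) hits B1=T, B2=F, B4=F, B5=T
test 2 (h=8, t=5) hits B1=T, B2=F, B4=T
test 3 (h=5, t=6) hits B1=T, B2=F, B4=T
test 4 (h=10, t=5) hits B1=T, B2=F, B4=F, B5=T
test 5 (h=6, t=4) hits B1=T, B2=T, B3=F
test 6 (h=3, t=6) hits B1=T, B2=F, B4=T
union over the pool: B1=T, B2=T, B2=F, B3=F, B4=T, B4=F, B5=T
uncovered (3 of 10): B1=F, B3=T, B5=F
Answer: B1=F, B3=T, B5=F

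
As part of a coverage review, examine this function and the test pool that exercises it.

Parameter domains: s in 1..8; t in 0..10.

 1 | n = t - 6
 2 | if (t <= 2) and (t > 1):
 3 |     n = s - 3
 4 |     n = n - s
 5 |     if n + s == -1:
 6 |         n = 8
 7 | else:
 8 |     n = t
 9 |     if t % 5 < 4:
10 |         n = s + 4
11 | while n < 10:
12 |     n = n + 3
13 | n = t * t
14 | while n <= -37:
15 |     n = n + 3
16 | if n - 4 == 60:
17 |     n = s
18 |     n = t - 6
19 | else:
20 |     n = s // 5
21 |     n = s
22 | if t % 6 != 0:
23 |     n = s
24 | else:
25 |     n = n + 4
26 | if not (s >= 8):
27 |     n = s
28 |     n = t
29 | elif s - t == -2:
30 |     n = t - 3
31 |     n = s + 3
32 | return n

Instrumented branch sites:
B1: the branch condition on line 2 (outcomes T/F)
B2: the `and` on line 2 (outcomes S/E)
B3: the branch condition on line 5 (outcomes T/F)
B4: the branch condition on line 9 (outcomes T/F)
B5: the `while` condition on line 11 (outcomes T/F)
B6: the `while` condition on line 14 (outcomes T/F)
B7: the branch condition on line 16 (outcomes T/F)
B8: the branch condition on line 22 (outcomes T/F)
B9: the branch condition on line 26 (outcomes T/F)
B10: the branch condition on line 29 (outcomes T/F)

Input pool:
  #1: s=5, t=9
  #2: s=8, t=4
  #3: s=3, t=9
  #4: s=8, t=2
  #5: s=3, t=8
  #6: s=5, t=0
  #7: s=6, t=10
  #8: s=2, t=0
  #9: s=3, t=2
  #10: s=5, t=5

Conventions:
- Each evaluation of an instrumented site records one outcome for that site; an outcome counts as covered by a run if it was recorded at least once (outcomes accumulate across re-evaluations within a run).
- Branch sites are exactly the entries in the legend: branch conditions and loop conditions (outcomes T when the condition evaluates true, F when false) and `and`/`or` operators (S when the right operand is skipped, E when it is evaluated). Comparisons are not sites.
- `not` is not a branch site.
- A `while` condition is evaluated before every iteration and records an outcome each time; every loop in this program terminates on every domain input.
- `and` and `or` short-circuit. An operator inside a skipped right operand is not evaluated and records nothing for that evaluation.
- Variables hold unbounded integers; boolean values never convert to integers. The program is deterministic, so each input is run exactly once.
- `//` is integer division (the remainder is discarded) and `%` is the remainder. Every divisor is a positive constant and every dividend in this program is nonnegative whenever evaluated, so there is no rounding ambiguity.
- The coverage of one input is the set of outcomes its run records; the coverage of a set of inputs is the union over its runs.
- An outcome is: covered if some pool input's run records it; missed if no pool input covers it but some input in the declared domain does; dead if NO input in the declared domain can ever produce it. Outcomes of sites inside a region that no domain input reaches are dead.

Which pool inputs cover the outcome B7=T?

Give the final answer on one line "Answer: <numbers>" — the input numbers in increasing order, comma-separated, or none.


input #1 (s=5, t=9): does not produce B7=T
input #2 (s=8, t=4): does not produce B7=T
input #3 (s=3, t=9): does not produce B7=T
input #4 (s=8, t=2): does not produce B7=T
input #5 (s=3, t=8): produces B7=T
input #6 (s=5, t=0): does not produce B7=T
input #7 (s=6, t=10): does not produce B7=T
input #8 (s=2, t=0): does not produce B7=T
input #9 (s=3, t=2): does not produce B7=T
input #10 (s=5, t=5): does not produce B7=T
Answer: 5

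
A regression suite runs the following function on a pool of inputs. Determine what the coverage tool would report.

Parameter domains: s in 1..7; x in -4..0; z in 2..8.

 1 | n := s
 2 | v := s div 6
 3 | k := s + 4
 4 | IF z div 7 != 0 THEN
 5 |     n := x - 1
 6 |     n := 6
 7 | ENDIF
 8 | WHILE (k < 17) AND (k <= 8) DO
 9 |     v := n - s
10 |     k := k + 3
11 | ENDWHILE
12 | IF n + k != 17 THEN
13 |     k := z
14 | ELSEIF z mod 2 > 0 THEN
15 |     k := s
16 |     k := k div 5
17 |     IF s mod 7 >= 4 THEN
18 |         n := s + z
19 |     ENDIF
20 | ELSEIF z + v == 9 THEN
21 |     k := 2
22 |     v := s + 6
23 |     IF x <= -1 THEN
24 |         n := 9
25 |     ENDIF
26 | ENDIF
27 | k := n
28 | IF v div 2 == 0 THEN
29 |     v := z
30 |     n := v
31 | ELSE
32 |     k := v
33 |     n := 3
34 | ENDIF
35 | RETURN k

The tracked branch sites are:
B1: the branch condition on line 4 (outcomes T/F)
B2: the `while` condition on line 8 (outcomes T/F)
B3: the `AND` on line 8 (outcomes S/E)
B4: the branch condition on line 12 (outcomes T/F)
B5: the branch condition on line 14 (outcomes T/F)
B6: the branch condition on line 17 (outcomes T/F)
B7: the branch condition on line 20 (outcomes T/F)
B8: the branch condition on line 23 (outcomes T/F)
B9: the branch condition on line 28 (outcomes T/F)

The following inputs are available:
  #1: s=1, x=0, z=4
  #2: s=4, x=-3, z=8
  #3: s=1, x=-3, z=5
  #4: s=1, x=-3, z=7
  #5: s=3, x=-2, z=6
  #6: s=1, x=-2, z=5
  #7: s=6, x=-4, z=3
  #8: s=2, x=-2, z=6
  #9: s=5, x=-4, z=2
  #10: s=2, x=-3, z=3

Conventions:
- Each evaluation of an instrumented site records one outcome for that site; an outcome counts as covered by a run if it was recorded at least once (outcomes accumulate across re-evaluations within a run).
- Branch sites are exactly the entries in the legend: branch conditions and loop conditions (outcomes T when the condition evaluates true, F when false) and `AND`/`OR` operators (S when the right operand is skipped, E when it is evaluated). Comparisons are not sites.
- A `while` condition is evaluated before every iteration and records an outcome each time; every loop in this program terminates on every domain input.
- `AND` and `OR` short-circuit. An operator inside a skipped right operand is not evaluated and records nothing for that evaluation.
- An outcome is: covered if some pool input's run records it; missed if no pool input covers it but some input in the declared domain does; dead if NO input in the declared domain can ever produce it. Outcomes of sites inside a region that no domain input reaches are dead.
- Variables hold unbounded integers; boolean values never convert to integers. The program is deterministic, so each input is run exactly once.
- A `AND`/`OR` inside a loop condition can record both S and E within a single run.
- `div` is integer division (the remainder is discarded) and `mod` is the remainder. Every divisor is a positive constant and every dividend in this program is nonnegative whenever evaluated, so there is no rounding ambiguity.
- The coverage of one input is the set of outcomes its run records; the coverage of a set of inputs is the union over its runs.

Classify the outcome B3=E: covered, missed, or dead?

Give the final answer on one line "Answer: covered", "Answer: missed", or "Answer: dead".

B3=E is recorded by pool input(s) 1, 2, 3, 4, 5, 6, 7, 8, 9, 10 -> covered

Answer: covered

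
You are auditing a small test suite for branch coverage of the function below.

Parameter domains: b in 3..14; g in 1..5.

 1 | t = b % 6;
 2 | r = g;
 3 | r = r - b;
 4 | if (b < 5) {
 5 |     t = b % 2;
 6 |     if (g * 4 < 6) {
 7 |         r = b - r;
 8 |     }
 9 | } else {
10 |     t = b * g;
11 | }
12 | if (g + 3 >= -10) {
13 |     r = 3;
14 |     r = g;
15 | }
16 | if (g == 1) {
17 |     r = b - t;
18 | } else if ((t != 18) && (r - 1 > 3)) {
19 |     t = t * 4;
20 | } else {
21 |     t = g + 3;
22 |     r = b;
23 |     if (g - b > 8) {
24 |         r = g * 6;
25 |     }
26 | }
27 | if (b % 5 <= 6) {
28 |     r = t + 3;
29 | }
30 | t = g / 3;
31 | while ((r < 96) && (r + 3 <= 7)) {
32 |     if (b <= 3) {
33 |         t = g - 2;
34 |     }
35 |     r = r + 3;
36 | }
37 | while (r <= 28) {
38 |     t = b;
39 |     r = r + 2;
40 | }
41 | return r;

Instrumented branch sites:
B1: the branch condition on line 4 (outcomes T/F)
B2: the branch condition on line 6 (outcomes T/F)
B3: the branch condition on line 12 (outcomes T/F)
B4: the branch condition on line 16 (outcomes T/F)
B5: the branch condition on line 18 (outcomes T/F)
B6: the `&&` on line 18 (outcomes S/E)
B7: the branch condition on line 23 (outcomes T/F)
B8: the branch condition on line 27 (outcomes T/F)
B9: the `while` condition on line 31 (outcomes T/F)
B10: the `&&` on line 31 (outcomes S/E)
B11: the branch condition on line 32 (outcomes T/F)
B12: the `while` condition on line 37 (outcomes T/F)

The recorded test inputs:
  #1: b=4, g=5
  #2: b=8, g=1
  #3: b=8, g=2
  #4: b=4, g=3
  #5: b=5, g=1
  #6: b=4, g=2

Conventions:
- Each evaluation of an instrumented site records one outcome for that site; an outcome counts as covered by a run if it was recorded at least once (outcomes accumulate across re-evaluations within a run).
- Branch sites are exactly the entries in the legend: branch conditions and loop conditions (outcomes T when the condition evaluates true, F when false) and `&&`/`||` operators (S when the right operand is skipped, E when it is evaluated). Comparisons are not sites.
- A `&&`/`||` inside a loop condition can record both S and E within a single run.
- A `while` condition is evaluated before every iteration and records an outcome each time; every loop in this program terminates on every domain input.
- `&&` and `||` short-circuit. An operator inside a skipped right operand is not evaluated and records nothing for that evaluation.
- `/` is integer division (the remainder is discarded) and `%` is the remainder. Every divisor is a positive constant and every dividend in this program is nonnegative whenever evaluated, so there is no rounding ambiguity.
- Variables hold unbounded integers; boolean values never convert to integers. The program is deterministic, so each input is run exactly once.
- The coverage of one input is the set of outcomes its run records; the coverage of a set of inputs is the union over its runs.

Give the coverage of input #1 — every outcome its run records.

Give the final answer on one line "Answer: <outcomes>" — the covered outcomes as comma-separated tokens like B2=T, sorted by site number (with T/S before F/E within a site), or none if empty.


Running input #1 (b=4, g=5), event by event:
  B1->T, B2->F, B3->T, B4->F, B6->E, B5->T, B8->T, B10->E, B9->T, B11->F
  B10->E, B9->F, B12->T, B12->T, B12->T, B12->T, B12->T, B12->T, B12->T, B12->T
  B12->T, B12->T, B12->T, B12->T, B12->F
collecting distinct outcomes: B1=T, B2=F, B3=T, B4=F, B5=T, B6=E, B8=T, B9=T, B9=F, B10=E, B11=F, B12=T, B12=F
Answer: B1=T, B2=F, B3=T, B4=F, B5=T, B6=E, B8=T, B9=T, B9=F, B10=E, B11=F, B12=T, B12=F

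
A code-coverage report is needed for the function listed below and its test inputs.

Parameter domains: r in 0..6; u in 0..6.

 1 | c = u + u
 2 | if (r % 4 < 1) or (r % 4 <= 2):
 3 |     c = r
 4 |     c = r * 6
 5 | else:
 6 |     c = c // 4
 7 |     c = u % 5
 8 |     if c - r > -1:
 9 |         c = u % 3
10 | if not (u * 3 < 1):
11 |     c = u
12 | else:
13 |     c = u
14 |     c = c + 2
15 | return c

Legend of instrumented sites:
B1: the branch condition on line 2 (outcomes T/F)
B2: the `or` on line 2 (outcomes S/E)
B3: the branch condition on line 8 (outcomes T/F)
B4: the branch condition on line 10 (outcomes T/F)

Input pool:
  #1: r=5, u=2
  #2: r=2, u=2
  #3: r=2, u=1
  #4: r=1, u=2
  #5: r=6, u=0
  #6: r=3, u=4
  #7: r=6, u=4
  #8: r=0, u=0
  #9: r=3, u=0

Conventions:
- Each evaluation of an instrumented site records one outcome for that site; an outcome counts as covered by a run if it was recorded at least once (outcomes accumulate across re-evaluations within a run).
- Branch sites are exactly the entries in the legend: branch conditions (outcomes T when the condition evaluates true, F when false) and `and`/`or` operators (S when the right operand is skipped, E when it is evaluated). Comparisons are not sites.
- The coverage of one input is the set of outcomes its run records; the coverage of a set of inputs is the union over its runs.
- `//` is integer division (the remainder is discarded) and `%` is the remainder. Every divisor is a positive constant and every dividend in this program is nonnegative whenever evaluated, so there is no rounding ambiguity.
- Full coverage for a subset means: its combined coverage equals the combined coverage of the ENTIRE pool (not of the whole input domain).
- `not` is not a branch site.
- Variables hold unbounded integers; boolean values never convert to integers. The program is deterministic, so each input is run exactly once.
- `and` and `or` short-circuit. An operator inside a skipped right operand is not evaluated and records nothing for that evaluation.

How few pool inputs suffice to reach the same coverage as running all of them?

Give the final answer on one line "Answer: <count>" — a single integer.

#1 (r=5, u=2) -> B2->E, B1->T, B4->T; covered: B1=T, B2=E, B4=T
#2 (r=2, u=2) -> B2->E, B1->T, B4->T; covered: B1=T, B2=E, B4=T
#3 (r=2, u=1) -> B2->E, B1->T, B4->T; covered: B1=T, B2=E, B4=T
#4 (r=1, u=2) -> B2->E, B1->T, B4->T; covered: B1=T, B2=E, B4=T
#5 (r=6, u=0) -> B2->E, B1->T, B4->F; covered: B1=T, B2=E, B4=F
#6 (r=3, u=4) -> B2->E, B1->F, B3->T, B4->T; covered: B1=F, B2=E, B3=T, B4=T
#7 (r=6, u=4) -> B2->E, B1->T, B4->T; covered: B1=T, B2=E, B4=T
#8 (r=0, u=0) -> B2->S, B1->T, B4->F; covered: B1=T, B2=S, B4=F
#9 (r=3, u=0) -> B2->E, B1->F, B3->F, B4->F; covered: B1=F, B2=E, B3=F, B4=F
union over all inputs: B1=T, B1=F, B2=S, B2=E, B3=T, B3=F, B4=T, B4=F (8 outcomes)
checked all size-1 subsets: none covers 8 outcomes (max 4/8)
checked all size-2 subsets: none covers 8 outcomes (max 7/8)
size 3: inputs {6, 8, 9} cover all 8 outcomes, and no lexicographically smaller subset of this size does

Answer: 3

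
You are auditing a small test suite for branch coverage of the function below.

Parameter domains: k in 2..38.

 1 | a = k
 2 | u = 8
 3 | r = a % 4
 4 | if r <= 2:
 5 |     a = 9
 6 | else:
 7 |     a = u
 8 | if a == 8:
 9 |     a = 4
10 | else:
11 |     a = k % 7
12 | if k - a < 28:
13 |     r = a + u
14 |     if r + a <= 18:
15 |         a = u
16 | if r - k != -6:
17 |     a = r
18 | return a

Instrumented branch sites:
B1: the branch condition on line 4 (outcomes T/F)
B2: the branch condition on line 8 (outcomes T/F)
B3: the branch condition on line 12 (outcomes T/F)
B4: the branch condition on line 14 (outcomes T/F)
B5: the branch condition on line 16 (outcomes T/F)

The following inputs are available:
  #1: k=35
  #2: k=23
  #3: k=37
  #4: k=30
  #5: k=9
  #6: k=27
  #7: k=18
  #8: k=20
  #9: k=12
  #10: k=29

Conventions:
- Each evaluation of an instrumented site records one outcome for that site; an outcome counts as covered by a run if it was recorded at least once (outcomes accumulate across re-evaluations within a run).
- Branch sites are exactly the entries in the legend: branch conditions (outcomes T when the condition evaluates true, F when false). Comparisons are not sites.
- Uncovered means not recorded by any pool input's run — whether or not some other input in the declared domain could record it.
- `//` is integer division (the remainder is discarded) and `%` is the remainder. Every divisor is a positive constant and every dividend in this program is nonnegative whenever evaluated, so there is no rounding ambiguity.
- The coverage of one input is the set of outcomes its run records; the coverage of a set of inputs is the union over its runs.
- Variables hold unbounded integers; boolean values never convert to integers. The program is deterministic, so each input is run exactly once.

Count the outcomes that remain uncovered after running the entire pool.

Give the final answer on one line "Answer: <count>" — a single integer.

input #1, k=35: events B1->F, B2->T, B3->F, B5->T; outcomes B1=F, B2=T, B3=F, B5=T
input #2, k=23: events B1->F, B2->T, B3->T, B4->T, B5->T; outcomes B1=F, B2=T, B3=T, B4=T, B5=T
input #3, k=37: events B1->T, B2->F, B3->F, B5->T; outcomes B1=T, B2=F, B3=F, B5=T
input #4, k=30: events B1->T, B2->F, B3->F, B5->T; outcomes B1=T, B2=F, B3=F, B5=T
input #5, k=9: events B1->T, B2->F, B3->T, B4->T, B5->T; outcomes B1=T, B2=F, B3=T, B4=T, B5=T
input #6, k=27: events B1->F, B2->T, B3->T, B4->T, B5->T; outcomes B1=F, B2=T, B3=T, B4=T, B5=T
input #7, k=18: events B1->T, B2->F, B3->T, B4->T, B5->F; outcomes B1=T, B2=F, B3=T, B4=T, B5=F
input #8, k=20: events B1->T, B2->F, B3->T, B4->F, B5->F; outcomes B1=T, B2=F, B3=T, B4=F, B5=F
input #9, k=12: events B1->T, B2->F, B3->T, B4->T, B5->T; outcomes B1=T, B2=F, B3=T, B4=T, B5=T
input #10, k=29: events B1->T, B2->F, B3->F, B5->T; outcomes B1=T, B2=F, B3=F, B5=T
union over the pool: B1=T, B1=F, B2=T, B2=F, B3=T, B3=F, B4=T, B4=F, B5=T, B5=F
uncovered (0 of 10): none

Answer: 0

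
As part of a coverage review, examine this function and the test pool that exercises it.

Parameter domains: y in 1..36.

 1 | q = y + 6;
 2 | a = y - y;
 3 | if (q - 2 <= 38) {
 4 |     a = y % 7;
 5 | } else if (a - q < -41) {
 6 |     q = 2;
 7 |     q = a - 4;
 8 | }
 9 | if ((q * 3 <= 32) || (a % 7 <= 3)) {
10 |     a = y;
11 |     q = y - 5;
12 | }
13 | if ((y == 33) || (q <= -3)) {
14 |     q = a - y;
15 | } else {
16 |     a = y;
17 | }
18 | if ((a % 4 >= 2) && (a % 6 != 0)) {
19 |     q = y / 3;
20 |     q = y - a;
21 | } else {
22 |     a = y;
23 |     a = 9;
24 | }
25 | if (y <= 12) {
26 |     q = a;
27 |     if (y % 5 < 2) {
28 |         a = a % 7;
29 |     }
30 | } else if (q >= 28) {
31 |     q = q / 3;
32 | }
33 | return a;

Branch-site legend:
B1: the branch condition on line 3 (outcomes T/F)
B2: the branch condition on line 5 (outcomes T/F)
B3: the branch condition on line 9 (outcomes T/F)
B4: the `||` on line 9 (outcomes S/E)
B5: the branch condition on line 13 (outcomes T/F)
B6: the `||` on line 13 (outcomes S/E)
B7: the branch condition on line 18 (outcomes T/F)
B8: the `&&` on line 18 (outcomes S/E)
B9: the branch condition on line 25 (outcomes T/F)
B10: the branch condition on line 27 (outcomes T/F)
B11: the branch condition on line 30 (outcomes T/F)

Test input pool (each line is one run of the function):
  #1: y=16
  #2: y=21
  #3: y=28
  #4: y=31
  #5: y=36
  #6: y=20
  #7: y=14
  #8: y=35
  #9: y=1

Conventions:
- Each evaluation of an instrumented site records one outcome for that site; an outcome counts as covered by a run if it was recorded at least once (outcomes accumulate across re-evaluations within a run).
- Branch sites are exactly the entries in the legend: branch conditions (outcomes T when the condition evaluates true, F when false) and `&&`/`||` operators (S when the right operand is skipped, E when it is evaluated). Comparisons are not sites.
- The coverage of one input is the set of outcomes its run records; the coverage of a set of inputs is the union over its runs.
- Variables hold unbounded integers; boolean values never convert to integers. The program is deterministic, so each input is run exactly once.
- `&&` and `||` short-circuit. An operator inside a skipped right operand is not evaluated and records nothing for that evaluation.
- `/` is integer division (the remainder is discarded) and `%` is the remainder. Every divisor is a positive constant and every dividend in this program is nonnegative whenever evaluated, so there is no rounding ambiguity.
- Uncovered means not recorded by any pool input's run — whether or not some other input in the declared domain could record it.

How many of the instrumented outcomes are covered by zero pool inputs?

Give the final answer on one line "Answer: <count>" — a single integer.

#1 (y=16) -> covered: B1=T, B3=T, B4=E, B5=F, B6=E, B7=F, B8=S, B9=F, B11=F
#2 (y=21) -> covered: B1=T, B3=T, B4=E, B5=F, B6=E, B7=F, B8=S, B9=F, B11=F
#3 (y=28) -> covered: B1=T, B3=T, B4=E, B5=F, B6=E, B7=F, B8=S, B9=F, B11=F
#4 (y=31) -> covered: B1=T, B3=T, B4=E, B5=F, B6=E, B7=T, B8=E, B9=F, B11=F
#5 (y=36) -> covered: B1=F, B2=T, B3=T, B4=S, B5=F, B6=E, B7=F, B8=S, B9=F, B11=T
#6 (y=20) -> covered: B1=T, B3=F, B4=E, B5=F, B6=E, B7=F, B8=S, B9=F, B11=F
#7 (y=14) -> covered: B1=T, B3=T, B4=E, B5=F, B6=E, B7=T, B8=E, B9=F, B11=F
#8 (y=35) -> covered: B1=F, B2=F, B3=T, B4=E, B5=F, B6=E, B7=T, B8=E, B9=F, B11=F
#9 (y=1) -> covered: B1=T, B3=T, B4=S, B5=T, B6=E, B7=F, B8=S, B9=T, B10=T
union over the pool: B1=T, B1=F, B2=T, B2=F, B3=T, B3=F, B4=S, B4=E, B5=T, B5=F, B6=E, B7=T, B7=F, B8=S, B8=E, B9=T, B9=F, B10=T, B11=T, B11=F
uncovered (2 of 22): B6=S, B10=F

Answer: 2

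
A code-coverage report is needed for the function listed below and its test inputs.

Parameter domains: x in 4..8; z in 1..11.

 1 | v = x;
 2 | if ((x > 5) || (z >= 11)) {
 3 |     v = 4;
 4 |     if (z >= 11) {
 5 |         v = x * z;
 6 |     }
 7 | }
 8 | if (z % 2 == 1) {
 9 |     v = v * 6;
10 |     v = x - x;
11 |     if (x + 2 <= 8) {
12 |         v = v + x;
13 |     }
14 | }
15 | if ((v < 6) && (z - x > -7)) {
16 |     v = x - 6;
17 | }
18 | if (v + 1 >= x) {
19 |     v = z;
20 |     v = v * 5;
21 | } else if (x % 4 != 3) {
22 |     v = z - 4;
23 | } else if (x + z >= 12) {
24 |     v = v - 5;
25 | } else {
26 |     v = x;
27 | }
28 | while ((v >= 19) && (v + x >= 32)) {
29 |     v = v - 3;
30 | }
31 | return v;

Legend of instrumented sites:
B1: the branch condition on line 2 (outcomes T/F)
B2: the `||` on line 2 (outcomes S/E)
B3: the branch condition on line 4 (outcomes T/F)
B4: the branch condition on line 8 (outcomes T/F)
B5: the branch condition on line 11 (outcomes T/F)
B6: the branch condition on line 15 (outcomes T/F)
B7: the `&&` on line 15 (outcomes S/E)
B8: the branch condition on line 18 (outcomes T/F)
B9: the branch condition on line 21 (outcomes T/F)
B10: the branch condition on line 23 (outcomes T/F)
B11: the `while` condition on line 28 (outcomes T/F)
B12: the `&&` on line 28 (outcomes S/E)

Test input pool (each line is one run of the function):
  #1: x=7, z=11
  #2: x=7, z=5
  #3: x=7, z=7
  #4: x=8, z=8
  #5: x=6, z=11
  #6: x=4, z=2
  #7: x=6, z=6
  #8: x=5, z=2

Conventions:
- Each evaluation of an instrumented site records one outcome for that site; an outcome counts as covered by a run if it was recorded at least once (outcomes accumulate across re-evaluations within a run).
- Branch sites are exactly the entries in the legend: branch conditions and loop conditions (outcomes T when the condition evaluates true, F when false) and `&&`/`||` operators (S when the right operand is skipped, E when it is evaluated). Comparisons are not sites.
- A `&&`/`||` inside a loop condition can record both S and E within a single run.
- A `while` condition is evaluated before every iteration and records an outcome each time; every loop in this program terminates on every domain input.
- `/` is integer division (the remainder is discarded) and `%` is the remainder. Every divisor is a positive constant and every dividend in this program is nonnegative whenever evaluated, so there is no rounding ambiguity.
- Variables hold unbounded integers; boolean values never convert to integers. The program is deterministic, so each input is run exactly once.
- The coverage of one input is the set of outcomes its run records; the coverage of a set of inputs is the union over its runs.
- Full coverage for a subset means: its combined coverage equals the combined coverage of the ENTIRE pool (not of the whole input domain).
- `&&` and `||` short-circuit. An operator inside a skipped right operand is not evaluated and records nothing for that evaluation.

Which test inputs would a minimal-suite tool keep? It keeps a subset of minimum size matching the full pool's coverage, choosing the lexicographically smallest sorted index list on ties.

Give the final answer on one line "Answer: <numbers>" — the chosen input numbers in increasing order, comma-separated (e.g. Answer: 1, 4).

test 1 (x=7, z=11) fires B2->S, B1->T, B3->T, B4->T, B5->F, B7->E, B6->T, B8->F, B9->F, B10->T, B12->S, B11->F; hits B1=T, B2=S, B3=T, B4=T, B5=F, B6=T, B7=E, B8=F, B9=F, B10=T, B11=F, B12=S
test 2 (x=7, z=5) fires B2->S, B1->T, B3->F, B4->T, B5->F, B7->E, B6->T, B8->F, B9->F, B10->T, B12->S, B11->F; hits B1=T, B2=S, B3=F, B4=T, B5=F, B6=T, B7=E, B8=F, B9=F, B10=T, B11=F, B12=S
test 3 (x=7, z=7) fires B2->S, B1->T, B3->F, B4->T, B5->F, B7->E, B6->T, B8->F, B9->F, B10->T, B12->S, B11->F; hits B1=T, B2=S, B3=F, B4=T, B5=F, B6=T, B7=E, B8=F, B9=F, B10=T, B11=F, B12=S
test 4 (x=8, z=8) fires B2->S, B1->T, B3->F, B4->F, B7->E, B6->T, B8->F, B9->T, B12->S, B11->F; hits B1=T, B2=S, B3=F, B4=F, B6=T, B7=E, B8=F, B9=T, B11=F, B12=S
test 5 (x=6, z=11) fires B2->S, B1->T, B3->T, B4->T, B5->T, B7->S, B6->F, B8->T, B12->E, B11->T, B12->E, B11->T, B12->E, B11->T, ...; hits B1=T, B2=S, B3=T, B4=T, B5=T, B6=F, B7=S, B8=T, B11=T, B11=F, B12=E
test 6 (x=4, z=2) fires B2->E, B1->F, B4->F, B7->E, B6->T, B8->F, B9->T, B12->S, B11->F; hits B1=F, B2=E, B4=F, B6=T, B7=E, B8=F, B9=T, B11=F, B12=S
test 7 (x=6, z=6) fires B2->S, B1->T, B3->F, B4->F, B7->E, B6->T, B8->F, B9->T, B12->S, B11->F; hits B1=T, B2=S, B3=F, B4=F, B6=T, B7=E, B8=F, B9=T, B11=F, B12=S
test 8 (x=5, z=2) fires B2->E, B1->F, B4->F, B7->E, B6->T, B8->F, B9->T, B12->S, B11->F; hits B1=F, B2=E, B4=F, B6=T, B7=E, B8=F, B9=T, B11=F, B12=S
the full pool covers 23 outcomes: B1=T, B1=F, B2=S, B2=E, B3=T, B3=F, B4=T, B4=F, B5=T, B5=F, B6=T, B6=F, B7=S, B7=E, B8=T, B8=F, B9=T, B9=F, B10=T, B11=T, B11=F, B12=S, B12=E
every size-1 subset falls short of the 23 outcomes (best: 12/23)
every size-2 subset falls short of the 23 outcomes (best: 19/23)
size 3: inputs {2, 5, 6} cover all 23 outcomes, and no lexicographically smaller subset of this size does

Answer: 2, 5, 6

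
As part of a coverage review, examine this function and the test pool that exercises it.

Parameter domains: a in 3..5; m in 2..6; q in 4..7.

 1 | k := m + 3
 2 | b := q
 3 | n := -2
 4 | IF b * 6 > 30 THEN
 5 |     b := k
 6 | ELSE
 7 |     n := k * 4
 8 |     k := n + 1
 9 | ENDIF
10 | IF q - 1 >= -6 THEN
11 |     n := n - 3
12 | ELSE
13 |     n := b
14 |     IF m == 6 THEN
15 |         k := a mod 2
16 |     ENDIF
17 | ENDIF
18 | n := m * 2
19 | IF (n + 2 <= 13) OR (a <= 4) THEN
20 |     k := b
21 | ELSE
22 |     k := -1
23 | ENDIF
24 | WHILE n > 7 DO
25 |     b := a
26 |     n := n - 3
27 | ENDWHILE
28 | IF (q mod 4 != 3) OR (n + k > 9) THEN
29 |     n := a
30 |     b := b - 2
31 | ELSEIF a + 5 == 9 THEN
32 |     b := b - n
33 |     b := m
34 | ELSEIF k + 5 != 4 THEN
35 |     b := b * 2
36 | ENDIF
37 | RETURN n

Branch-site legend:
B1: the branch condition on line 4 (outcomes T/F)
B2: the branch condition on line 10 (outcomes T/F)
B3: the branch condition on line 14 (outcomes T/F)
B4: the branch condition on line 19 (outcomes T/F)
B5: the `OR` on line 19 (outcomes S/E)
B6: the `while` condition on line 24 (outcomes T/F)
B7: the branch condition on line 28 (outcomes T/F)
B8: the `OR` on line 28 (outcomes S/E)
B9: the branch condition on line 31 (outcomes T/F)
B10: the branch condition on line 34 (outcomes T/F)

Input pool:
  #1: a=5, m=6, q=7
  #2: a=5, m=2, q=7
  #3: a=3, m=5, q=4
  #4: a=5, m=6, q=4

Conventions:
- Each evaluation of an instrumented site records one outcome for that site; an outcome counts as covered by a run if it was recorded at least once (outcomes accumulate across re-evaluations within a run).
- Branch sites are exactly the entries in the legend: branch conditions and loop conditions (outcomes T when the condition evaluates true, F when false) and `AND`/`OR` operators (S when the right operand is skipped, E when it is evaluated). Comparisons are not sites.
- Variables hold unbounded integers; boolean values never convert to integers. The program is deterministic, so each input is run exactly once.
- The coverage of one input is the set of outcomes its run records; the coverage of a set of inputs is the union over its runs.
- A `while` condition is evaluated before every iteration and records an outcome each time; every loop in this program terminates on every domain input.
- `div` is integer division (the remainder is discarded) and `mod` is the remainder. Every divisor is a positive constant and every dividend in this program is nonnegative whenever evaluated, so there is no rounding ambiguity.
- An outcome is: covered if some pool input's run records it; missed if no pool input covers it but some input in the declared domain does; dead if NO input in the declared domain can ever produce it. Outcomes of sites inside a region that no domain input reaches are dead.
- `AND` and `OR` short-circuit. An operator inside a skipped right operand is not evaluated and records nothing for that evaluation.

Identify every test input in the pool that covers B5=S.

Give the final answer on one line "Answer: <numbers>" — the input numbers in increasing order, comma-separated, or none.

input #1 (a=5, m=6, q=7): misses B5=S
input #2 (a=5, m=2, q=7): covers B5=S
input #3 (a=3, m=5, q=4): covers B5=S
input #4 (a=5, m=6, q=4): misses B5=S

Answer: 2, 3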